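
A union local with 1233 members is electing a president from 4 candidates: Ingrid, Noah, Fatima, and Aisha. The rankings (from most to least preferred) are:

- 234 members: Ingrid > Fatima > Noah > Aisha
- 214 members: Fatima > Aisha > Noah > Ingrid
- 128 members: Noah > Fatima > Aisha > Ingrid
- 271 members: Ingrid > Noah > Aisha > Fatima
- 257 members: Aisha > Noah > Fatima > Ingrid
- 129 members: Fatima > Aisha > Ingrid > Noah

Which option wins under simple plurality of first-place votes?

First-place votes: Ingrid 505, Noah 128, Fatima 343, Aisha 257.
Ingrid has the most first-place votes.

Ingrid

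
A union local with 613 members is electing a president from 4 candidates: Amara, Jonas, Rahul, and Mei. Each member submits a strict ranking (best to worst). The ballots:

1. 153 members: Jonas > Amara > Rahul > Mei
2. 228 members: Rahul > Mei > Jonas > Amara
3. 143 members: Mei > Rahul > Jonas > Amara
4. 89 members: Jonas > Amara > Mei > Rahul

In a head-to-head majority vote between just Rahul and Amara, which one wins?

Rahul

Voters preferring Rahul to Amara: 371; preferring Amara to Rahul: 242.
Rahul wins the head-to-head.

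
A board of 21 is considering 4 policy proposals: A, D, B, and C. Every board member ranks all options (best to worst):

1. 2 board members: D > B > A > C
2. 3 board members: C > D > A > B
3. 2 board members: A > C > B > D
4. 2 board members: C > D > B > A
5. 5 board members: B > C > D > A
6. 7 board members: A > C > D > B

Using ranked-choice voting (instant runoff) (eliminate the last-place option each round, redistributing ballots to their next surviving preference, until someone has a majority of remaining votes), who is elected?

Round 1: A 9, D 2, B 5, C 5. Eliminate D.
Round 2: A 9, B 7, C 5. Eliminate C.
Round 3: A 12, B 9. A has a majority.

A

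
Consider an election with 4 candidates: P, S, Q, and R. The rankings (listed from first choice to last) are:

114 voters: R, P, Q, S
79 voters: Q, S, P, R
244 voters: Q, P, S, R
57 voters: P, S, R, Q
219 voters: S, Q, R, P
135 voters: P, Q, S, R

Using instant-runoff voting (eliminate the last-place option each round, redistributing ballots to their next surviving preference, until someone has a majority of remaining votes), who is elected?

Q

Round 1: P 192, S 219, Q 323, R 114. Eliminate R.
Round 2: P 306, S 219, Q 323. Eliminate S.
Round 3: P 306, Q 542. Q has a majority.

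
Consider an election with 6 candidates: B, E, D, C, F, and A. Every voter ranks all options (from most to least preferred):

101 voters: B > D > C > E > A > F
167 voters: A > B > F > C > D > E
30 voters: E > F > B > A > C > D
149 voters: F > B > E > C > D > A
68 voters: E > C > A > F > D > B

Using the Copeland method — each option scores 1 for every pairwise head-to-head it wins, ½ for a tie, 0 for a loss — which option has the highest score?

B: beats E, D, C, F, and A → score 5.
E: beats A; loses to B, D, C, and F → score 1.
D: beats E; loses to B, C, F, and A → score 1.
C: beats E, D, and A; loses to B and F → score 3.
F: beats E, D, and C; loses to B and A → score 3.
A: beats D and F; loses to B, E, and C → score 2.
B has the best pairwise record.

B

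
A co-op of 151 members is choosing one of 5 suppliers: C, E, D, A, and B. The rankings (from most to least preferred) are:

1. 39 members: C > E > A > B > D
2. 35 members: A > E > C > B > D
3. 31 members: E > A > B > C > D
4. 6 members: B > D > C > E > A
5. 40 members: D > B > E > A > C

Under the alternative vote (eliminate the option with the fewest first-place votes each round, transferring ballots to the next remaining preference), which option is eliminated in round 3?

Round 1: C 39, E 31, D 40, A 35, B 6. Eliminate B.
Round 2: C 39, E 31, D 46, A 35. Eliminate E.
Round 3: C 39, D 46, A 66. Eliminate C.

C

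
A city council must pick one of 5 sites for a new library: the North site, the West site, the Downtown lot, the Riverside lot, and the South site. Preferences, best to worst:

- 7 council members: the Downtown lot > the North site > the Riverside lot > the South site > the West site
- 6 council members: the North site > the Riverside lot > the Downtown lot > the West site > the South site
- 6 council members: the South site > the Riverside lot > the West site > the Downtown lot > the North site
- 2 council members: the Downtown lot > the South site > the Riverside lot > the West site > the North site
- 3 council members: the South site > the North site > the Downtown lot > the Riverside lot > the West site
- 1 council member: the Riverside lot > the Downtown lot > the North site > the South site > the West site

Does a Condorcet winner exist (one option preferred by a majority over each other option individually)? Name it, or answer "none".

none

Checking pairwise contests:
the Downtown lot beats the North site 16–9.
the North site beats the West site 17–8.
the Riverside lot beats the Downtown lot 13–12.
the North site beats the Riverside lot 16–9.
the North site beats the South site 14–11.
Every option loses at least one head-to-head, so there is no Condorcet winner.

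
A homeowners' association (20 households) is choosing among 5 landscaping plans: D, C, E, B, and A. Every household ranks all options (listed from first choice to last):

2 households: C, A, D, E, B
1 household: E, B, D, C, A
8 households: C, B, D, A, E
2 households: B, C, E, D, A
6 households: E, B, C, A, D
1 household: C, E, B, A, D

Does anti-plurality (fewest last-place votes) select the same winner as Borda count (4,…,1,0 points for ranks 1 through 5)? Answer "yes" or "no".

Anti-plurality — last-place votes: D 7, C 0, E 8, B 2, A 3. Winner: C.
Borda — scores: D 24, C 63, E 37, B 55, A 21. Winner: C.
The two methods agree.

yes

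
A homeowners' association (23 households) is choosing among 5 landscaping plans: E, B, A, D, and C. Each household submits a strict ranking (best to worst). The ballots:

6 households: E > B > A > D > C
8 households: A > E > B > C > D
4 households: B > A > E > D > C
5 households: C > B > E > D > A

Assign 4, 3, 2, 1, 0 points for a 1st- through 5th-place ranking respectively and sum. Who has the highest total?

E: 6·4 + 8·3 + 4·2 + 5·2 = 66
B: 6·3 + 8·2 + 4·4 + 5·3 = 65
A: 6·2 + 8·4 + 4·3 + 5·0 = 56
D: 6·1 + 8·0 + 4·1 + 5·1 = 15
C: 6·0 + 8·1 + 4·0 + 5·4 = 28
E has the highest Borda score (66).

E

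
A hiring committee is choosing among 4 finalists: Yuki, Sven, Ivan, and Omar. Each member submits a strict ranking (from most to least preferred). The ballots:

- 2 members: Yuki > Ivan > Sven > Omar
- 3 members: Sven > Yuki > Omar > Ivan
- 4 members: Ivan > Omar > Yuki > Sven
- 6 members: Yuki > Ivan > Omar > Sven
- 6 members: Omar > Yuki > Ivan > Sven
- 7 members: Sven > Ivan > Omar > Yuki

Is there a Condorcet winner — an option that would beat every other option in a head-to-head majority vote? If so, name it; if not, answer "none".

none

Checking pairwise contests:
Omar beats Yuki 17–11.
Yuki beats Sven 18–10.
Yuki beats Ivan 17–11.
Ivan beats Omar 19–9.
Every option loses at least one head-to-head, so there is no Condorcet winner.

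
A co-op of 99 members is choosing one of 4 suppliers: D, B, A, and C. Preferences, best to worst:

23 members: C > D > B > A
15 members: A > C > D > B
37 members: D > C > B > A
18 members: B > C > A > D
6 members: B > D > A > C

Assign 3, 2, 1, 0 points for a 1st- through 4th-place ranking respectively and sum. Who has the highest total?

D: 23·2 + 15·1 + 37·3 + 18·0 + 6·2 = 184
B: 23·1 + 15·0 + 37·1 + 18·3 + 6·3 = 132
A: 23·0 + 15·3 + 37·0 + 18·1 + 6·1 = 69
C: 23·3 + 15·2 + 37·2 + 18·2 + 6·0 = 209
C has the highest Borda score (209).

C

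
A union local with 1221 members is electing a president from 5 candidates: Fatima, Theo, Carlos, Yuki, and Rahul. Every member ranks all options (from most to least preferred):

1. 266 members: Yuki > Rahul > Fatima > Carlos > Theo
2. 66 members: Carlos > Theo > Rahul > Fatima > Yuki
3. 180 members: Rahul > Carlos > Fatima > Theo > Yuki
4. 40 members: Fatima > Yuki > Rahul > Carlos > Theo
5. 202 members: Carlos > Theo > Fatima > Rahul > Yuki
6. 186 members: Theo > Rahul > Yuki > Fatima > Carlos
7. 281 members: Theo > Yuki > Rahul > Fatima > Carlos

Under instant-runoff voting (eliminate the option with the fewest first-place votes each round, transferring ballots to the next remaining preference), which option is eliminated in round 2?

Rahul

Round 1: Fatima 40, Theo 467, Carlos 268, Yuki 266, Rahul 180. Eliminate Fatima.
Round 2: Theo 467, Carlos 268, Yuki 306, Rahul 180. Eliminate Rahul.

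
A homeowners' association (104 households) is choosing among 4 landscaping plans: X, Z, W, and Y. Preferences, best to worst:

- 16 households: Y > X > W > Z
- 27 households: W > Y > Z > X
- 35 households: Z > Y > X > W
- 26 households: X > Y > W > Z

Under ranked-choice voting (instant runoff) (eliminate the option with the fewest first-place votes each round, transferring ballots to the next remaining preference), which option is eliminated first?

Y

Round 1: X 26, Z 35, W 27, Y 16. Eliminate Y.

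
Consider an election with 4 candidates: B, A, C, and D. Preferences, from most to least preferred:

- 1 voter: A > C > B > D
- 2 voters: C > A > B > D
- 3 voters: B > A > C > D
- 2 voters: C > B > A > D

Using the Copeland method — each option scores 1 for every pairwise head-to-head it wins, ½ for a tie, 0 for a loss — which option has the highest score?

C

B: beats A and D; loses to C → score 2.
A: beats D; ties C; loses to B → score 1.5.
C: beats B and D; ties A → score 2.5.
D: loses to B, A, and C → score 0.
C has the best pairwise record.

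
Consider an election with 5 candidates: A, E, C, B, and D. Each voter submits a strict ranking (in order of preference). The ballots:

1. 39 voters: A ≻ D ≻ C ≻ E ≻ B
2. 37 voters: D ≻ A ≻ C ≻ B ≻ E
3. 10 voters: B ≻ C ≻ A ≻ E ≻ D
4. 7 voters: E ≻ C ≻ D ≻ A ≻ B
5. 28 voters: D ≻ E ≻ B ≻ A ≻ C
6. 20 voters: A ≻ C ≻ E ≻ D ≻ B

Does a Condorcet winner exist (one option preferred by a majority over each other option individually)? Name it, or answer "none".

D

D vs A: 72–69 for D.
D vs E: 104–37 for D.
D vs C: 104–37 for D.
D vs B: 131–10 for D.
D beats every other option head-to-head.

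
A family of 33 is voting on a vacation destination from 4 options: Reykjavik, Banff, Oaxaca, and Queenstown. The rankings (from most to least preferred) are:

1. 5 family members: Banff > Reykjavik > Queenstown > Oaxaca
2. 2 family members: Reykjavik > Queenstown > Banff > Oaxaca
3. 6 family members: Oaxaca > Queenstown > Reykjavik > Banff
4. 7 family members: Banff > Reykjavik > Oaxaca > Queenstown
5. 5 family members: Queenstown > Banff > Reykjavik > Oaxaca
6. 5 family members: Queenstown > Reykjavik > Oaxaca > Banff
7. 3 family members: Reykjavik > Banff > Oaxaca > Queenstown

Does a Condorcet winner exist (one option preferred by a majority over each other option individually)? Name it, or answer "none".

none

Checking pairwise contests:
Banff beats Reykjavik 17–16.
Queenstown beats Banff 18–15.
Reykjavik beats Oaxaca 27–6.
Reykjavik beats Queenstown 17–16.
Every option loses at least one head-to-head, so there is no Condorcet winner.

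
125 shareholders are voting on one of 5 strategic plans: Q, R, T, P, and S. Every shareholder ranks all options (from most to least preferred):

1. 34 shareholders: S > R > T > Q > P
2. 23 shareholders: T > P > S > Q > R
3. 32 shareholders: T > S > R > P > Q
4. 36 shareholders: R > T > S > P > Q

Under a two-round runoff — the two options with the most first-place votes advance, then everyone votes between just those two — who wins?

R

Round 1 first-place votes: Q 0, R 36, T 55, P 0, S 34.
T and R advance.
Runoff: T is preferred to R by 55 voters; R by 70.
R wins the runoff.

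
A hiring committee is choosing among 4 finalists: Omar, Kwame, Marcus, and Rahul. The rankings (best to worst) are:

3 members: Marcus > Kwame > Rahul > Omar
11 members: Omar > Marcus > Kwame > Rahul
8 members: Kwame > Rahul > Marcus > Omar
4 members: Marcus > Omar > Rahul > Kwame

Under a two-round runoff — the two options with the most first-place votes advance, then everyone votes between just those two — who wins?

Omar

Round 1 first-place votes: Omar 11, Kwame 8, Marcus 7, Rahul 0.
Omar and Kwame advance.
Runoff: Omar is preferred to Kwame by 15 voters; Kwame by 11.
Omar wins the runoff.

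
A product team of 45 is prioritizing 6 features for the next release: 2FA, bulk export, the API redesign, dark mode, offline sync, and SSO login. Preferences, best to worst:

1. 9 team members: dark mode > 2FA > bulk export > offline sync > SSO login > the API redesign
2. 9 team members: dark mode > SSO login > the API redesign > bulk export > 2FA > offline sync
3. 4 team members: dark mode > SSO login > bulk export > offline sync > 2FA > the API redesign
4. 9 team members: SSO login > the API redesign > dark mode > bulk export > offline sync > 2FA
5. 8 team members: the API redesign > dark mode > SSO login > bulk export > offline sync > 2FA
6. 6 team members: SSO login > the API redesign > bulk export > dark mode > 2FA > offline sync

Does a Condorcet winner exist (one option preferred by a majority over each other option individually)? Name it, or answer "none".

none

Checking pairwise contests:
bulk export beats 2FA 36–9.
the API redesign beats bulk export 32–13.
SSO login beats the API redesign 37–8.
the API redesign beats dark mode 23–22.
2FA beats offline sync 24–21.
dark mode beats SSO login 30–15.
Every option loses at least one head-to-head, so there is no Condorcet winner.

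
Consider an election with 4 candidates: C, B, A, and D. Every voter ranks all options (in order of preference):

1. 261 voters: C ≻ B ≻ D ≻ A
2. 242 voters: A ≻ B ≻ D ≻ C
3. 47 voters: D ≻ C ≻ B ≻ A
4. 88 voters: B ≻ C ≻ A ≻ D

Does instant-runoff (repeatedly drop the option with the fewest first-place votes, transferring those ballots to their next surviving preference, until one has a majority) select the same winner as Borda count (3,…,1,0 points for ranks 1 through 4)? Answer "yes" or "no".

Instant-runoff — R1 C 261, B 88, A 242, D 47 (D out); R2 C 308, B 88, A 242 (B out); R3 C 396, A 242 (C winner). Winner: C.
Borda — scores: C 1053, B 1317, A 814, D 644. Winner: B.
The two methods disagree.

no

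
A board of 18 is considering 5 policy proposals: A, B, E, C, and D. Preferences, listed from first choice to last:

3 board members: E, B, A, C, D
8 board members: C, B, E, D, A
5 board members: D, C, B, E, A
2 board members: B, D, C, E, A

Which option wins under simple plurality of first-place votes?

First-place votes: A 0, B 2, E 3, C 8, D 5.
C has the most first-place votes.

C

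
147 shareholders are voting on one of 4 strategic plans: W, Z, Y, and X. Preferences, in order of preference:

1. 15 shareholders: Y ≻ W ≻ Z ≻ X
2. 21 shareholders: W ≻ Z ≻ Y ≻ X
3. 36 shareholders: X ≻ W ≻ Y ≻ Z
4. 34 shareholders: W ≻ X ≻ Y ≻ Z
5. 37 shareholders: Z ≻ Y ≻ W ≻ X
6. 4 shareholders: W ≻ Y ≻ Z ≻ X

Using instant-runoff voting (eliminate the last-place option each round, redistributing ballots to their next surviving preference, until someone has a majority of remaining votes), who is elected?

W

Round 1: W 59, Z 37, Y 15, X 36. Eliminate Y.
Round 2: W 74, Z 37, X 36. W has a majority.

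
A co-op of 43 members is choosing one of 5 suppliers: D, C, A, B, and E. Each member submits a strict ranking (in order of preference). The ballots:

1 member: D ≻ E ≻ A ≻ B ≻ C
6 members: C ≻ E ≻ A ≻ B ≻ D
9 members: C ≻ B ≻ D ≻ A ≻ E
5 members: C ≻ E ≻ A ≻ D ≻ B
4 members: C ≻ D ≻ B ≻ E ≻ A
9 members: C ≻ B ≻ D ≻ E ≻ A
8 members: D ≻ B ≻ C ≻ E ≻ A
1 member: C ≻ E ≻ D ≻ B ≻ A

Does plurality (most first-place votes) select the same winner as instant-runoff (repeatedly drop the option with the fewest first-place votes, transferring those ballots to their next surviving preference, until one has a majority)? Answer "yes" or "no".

Plurality — first-place votes: D 9, C 34, A 0, B 0, E 0. Winner: C.
Instant-runoff — R1 D 9, C 34, A 0, B 0, E 0 (C winner). Winner: C.
The two methods agree.

yes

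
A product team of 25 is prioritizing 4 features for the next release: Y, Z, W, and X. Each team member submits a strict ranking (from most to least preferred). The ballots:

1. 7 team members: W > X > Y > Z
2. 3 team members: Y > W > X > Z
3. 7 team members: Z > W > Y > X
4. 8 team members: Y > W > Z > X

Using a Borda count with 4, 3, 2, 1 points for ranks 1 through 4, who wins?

Y: 7·2 + 3·4 + 7·2 + 8·4 = 72
Z: 7·1 + 3·1 + 7·4 + 8·2 = 54
W: 7·4 + 3·3 + 7·3 + 8·3 = 82
X: 7·3 + 3·2 + 7·1 + 8·1 = 42
W has the highest Borda score (82).

W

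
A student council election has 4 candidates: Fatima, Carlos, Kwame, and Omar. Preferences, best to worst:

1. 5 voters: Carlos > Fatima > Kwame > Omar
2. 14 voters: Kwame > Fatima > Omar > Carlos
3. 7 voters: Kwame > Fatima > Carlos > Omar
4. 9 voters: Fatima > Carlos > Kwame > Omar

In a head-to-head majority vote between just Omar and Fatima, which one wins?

Voters preferring Omar to Fatima: 0; preferring Fatima to Omar: 35.
Fatima wins the head-to-head.

Fatima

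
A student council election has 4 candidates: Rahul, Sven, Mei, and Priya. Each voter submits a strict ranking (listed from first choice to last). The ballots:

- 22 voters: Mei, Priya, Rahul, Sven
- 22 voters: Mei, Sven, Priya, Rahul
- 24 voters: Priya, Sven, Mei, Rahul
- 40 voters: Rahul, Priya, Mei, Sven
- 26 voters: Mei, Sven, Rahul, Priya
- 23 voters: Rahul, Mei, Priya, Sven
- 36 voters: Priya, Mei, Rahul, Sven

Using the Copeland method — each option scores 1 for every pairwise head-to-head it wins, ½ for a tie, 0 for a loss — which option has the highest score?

Rahul: beats Sven; loses to Mei and Priya → score 1.
Sven: loses to Rahul, Mei, and Priya → score 0.
Mei: beats Rahul and Sven; loses to Priya → score 2.
Priya: beats Rahul, Sven, and Mei → score 3.
Priya has the best pairwise record.

Priya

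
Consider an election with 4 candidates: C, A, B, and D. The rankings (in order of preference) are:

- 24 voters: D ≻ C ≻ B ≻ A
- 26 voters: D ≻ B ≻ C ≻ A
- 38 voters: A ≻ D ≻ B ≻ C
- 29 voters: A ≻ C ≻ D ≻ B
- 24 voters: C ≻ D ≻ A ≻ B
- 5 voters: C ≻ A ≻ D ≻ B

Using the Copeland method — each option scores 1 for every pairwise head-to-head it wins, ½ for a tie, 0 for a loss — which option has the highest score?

C: beats A and B; loses to D → score 2.
A: beats B; loses to C and D → score 1.
B: loses to C, A, and D → score 0.
D: beats C, A, and B → score 3.
D has the best pairwise record.

D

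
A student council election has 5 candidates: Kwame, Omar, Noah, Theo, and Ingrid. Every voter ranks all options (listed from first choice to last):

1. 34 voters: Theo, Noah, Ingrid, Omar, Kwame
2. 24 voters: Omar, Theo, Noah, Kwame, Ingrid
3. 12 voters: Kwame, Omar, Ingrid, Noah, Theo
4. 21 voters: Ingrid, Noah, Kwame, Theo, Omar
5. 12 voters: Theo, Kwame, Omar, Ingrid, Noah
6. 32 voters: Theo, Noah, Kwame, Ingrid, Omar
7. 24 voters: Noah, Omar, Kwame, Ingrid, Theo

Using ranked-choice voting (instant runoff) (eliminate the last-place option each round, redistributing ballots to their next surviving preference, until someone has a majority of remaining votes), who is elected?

Round 1: Kwame 12, Omar 24, Noah 24, Theo 78, Ingrid 21. Eliminate Kwame.
Round 2: Omar 36, Noah 24, Theo 78, Ingrid 21. Eliminate Ingrid.
Round 3: Omar 36, Noah 45, Theo 78. Eliminate Omar.
Round 4: Noah 57, Theo 102. Theo has a majority.

Theo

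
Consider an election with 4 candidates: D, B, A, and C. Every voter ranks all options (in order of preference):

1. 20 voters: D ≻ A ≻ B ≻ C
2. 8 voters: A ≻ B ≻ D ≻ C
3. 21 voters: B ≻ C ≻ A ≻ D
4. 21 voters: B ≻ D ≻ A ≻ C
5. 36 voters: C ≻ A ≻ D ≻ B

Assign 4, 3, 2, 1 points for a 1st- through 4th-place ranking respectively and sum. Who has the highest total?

D: 20·4 + 8·2 + 21·1 + 21·3 + 36·2 = 252
B: 20·2 + 8·3 + 21·4 + 21·4 + 36·1 = 268
A: 20·3 + 8·4 + 21·2 + 21·2 + 36·3 = 284
C: 20·1 + 8·1 + 21·3 + 21·1 + 36·4 = 256
A has the highest Borda score (284).

A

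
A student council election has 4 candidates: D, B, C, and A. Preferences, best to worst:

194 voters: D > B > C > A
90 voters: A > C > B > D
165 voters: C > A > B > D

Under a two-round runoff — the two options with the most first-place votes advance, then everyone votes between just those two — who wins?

C

Round 1 first-place votes: D 194, B 0, C 165, A 90.
D and C advance.
Runoff: D is preferred to C by 194 voters; C by 255.
C wins the runoff.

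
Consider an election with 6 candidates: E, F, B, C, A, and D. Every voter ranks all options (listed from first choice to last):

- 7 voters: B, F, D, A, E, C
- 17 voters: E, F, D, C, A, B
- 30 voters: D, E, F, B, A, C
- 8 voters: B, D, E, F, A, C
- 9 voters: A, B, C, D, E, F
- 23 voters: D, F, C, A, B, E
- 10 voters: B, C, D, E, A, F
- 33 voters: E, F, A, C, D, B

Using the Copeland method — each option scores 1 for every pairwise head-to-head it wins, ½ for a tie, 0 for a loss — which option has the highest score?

D

E: beats F, B, C, and A; loses to D → score 4.
F: beats B, C, and A; loses to E and D → score 3.
B: loses to E, F, C, A, and D → score 0.
C: beats B; loses to E, F, A, and D → score 1.
A: beats B and C; loses to E, F, and D → score 2.
D: beats E, F, B, C, and A → score 5.
D has the best pairwise record.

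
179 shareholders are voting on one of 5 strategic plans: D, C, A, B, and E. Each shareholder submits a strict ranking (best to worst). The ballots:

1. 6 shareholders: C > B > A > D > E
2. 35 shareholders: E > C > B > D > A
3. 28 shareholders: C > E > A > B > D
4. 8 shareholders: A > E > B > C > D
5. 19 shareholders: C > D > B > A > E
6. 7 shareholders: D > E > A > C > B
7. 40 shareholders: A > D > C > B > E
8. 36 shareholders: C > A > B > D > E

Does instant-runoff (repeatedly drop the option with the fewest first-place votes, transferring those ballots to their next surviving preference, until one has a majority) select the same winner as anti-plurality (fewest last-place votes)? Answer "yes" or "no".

yes

Instant-runoff — R1 D 7, C 89, A 48, B 0, E 35 (B out); R2 D 7, C 89, A 48, E 35 (D out); R3 C 89, A 48, E 42 (E out); R4 C 124, A 55 (C winner). Winner: C.
Anti-plurality — last-place votes: D 36, C 0, A 35, B 7, E 101. Winner: C.
The two methods agree.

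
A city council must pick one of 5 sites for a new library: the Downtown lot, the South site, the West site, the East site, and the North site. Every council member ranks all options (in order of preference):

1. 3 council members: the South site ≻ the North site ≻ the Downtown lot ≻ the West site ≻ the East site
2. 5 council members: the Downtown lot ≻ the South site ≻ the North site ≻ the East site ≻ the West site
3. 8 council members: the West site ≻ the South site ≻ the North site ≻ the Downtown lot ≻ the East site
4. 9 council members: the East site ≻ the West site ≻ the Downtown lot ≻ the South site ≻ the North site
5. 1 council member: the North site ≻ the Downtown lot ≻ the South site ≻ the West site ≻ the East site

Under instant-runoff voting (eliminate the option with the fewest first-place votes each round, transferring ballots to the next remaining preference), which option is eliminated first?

Round 1: the Downtown lot 5, the South site 3, the West site 8, the East site 9, the North site 1. Eliminate the North site.

the North site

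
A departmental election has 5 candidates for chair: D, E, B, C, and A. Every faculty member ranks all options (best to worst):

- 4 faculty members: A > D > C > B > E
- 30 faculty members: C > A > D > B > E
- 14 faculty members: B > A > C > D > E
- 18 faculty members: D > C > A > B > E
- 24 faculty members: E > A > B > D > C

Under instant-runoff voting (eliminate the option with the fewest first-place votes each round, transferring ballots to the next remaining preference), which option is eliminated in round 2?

Round 1: D 18, E 24, B 14, C 30, A 4. Eliminate A.
Round 2: D 22, E 24, B 14, C 30. Eliminate B.

B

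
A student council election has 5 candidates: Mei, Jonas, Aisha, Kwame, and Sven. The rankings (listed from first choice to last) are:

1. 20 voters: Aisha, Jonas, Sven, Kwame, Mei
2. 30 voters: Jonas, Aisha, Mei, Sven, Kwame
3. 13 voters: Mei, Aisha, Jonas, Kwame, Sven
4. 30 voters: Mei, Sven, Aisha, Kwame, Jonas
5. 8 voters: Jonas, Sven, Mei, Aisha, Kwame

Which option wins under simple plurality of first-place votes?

Mei

First-place votes: Mei 43, Jonas 38, Aisha 20, Kwame 0, Sven 0.
Mei has the most first-place votes.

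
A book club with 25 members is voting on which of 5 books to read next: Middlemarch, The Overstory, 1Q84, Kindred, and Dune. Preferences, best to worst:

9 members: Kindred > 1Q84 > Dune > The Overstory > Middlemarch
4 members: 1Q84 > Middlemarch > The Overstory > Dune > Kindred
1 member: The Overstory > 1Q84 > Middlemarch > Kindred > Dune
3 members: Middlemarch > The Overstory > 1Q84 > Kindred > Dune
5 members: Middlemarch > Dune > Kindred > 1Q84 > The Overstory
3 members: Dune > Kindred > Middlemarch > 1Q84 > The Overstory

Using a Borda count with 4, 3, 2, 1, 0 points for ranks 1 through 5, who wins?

1Q84

Middlemarch: 9·0 + 4·3 + 1·2 + 3·4 + 5·4 + 3·2 = 52
The Overstory: 9·1 + 4·2 + 1·4 + 3·3 + 5·0 + 3·0 = 30
1Q84: 9·3 + 4·4 + 1·3 + 3·2 + 5·1 + 3·1 = 60
Kindred: 9·4 + 4·0 + 1·1 + 3·1 + 5·2 + 3·3 = 59
Dune: 9·2 + 4·1 + 1·0 + 3·0 + 5·3 + 3·4 = 49
1Q84 has the highest Borda score (60).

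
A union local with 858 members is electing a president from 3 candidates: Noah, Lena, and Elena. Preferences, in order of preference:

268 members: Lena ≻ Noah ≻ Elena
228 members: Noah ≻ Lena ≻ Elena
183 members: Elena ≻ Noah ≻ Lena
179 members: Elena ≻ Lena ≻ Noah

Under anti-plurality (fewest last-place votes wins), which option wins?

Last-place votes: Noah 179, Lena 183, Elena 496.
Noah is ranked last by the fewest voters, so Noah wins.

Noah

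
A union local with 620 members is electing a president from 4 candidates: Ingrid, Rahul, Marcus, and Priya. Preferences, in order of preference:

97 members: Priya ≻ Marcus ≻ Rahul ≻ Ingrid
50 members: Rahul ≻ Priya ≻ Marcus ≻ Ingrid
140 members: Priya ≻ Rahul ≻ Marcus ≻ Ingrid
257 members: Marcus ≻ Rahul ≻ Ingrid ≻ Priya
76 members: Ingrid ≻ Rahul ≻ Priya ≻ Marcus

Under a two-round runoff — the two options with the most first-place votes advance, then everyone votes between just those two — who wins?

Priya

Round 1 first-place votes: Ingrid 76, Rahul 50, Marcus 257, Priya 237.
Marcus and Priya advance.
Runoff: Marcus is preferred to Priya by 257 voters; Priya by 363.
Priya wins the runoff.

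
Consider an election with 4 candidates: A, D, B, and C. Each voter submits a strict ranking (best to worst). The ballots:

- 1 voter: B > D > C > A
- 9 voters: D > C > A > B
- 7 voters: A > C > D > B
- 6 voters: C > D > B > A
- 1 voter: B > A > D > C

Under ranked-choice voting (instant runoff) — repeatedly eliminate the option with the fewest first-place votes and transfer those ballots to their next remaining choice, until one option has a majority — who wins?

D

Round 1: A 7, D 9, B 2, C 6. Eliminate B.
Round 2: A 8, D 10, C 6. Eliminate C.
Round 3: A 8, D 16. D has a majority.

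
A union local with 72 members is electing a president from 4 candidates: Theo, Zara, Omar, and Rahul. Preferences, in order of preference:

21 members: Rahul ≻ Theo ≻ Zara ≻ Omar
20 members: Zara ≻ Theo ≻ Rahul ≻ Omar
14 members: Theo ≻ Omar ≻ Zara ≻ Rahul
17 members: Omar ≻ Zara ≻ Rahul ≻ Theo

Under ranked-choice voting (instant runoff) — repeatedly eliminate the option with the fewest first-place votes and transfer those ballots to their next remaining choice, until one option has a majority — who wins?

Round 1: Theo 14, Zara 20, Omar 17, Rahul 21. Eliminate Theo.
Round 2: Zara 20, Omar 31, Rahul 21. Eliminate Zara.
Round 3: Omar 31, Rahul 41. Rahul has a majority.

Rahul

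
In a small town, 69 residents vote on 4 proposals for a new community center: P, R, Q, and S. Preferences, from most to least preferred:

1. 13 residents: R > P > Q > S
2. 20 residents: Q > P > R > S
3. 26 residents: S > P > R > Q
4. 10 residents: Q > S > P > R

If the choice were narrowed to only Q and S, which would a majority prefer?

Q

Voters preferring Q to S: 43; preferring S to Q: 26.
Q wins the head-to-head.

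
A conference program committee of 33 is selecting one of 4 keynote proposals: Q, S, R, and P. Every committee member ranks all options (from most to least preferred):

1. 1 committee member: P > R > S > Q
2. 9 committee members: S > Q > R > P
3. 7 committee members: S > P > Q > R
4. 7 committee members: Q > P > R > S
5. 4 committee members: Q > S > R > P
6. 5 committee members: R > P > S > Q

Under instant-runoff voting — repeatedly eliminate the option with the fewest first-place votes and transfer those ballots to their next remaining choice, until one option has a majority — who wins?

S

Round 1: Q 11, S 16, R 5, P 1. Eliminate P.
Round 2: Q 11, S 16, R 6. Eliminate R.
Round 3: Q 11, S 22. S has a majority.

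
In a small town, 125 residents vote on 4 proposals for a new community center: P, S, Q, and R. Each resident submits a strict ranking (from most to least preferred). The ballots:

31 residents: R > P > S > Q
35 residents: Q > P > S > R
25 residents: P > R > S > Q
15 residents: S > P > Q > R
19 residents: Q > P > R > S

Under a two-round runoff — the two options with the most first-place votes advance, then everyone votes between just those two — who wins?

Q

Round 1 first-place votes: P 25, S 15, Q 54, R 31.
Q and R advance.
Runoff: Q is preferred to R by 69 voters; R by 56.
Q wins the runoff.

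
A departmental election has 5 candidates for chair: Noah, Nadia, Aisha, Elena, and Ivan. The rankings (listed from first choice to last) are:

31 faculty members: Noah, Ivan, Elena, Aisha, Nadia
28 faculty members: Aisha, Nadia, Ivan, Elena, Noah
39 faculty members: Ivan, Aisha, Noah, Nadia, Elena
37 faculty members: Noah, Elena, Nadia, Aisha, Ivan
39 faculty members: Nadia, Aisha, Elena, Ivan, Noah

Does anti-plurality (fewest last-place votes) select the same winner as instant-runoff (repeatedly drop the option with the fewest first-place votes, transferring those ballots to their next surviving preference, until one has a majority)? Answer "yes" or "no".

Anti-plurality — last-place votes: Noah 67, Nadia 31, Aisha 0, Elena 39, Ivan 37. Winner: Aisha.
Instant-runoff — R1 Noah 68, Nadia 39, Aisha 28, Elena 0, Ivan 39 (Elena out); R2 Noah 68, Nadia 39, Aisha 28, Ivan 39 (Aisha out); R3 Noah 68, Nadia 67, Ivan 39 (Ivan out); R4 Noah 107, Nadia 67 (Noah winner). Winner: Noah.
The two methods disagree.

no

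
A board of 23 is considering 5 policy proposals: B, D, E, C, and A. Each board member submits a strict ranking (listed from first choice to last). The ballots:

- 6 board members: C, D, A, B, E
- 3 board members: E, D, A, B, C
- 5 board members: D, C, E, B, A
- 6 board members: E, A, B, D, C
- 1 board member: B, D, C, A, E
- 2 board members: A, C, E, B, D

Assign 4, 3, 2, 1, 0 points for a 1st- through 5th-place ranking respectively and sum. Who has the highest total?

B: 6·1 + 3·1 + 5·1 + 6·2 + 1·4 + 2·1 = 32
D: 6·3 + 3·3 + 5·4 + 6·1 + 1·3 + 2·0 = 56
E: 6·0 + 3·4 + 5·2 + 6·4 + 1·0 + 2·2 = 50
C: 6·4 + 3·0 + 5·3 + 6·0 + 1·2 + 2·3 = 47
A: 6·2 + 3·2 + 5·0 + 6·3 + 1·1 + 2·4 = 45
D has the highest Borda score (56).

D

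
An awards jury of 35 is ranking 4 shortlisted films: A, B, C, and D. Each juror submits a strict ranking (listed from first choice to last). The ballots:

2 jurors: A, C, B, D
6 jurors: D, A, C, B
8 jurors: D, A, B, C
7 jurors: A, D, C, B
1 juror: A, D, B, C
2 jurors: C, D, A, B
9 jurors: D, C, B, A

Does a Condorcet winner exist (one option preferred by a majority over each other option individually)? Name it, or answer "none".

D

D vs A: 25–10 for D.
D vs B: 33–2 for D.
D vs C: 31–4 for D.
D beats every other option head-to-head.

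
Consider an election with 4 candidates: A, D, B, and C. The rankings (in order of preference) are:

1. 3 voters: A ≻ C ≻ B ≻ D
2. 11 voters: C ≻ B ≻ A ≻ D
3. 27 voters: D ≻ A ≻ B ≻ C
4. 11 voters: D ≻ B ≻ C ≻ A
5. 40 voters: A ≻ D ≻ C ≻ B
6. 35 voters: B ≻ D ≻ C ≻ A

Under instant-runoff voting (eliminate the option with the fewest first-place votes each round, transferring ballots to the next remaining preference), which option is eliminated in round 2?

Round 1: A 43, D 38, B 35, C 11. Eliminate C.
Round 2: A 43, D 38, B 46. Eliminate D.

D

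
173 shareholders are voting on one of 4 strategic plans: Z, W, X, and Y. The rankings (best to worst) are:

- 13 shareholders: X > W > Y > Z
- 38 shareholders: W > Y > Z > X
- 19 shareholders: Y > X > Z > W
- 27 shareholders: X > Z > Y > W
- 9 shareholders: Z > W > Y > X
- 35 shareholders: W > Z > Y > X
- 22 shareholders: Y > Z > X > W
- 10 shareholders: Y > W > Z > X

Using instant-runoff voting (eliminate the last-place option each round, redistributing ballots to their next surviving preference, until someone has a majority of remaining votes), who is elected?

W

Round 1: Z 9, W 73, X 40, Y 51. Eliminate Z.
Round 2: W 82, X 40, Y 51. Eliminate X.
Round 3: W 95, Y 78. W has a majority.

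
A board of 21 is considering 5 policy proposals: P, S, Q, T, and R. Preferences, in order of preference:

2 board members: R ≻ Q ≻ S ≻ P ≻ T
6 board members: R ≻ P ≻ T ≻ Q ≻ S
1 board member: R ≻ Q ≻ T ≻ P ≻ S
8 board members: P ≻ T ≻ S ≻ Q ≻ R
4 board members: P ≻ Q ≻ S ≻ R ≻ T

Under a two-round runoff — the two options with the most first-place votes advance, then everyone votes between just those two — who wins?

P

Round 1 first-place votes: P 12, S 0, Q 0, T 0, R 9.
P and R advance.
Runoff: P is preferred to R by 12 voters; R by 9.
P wins the runoff.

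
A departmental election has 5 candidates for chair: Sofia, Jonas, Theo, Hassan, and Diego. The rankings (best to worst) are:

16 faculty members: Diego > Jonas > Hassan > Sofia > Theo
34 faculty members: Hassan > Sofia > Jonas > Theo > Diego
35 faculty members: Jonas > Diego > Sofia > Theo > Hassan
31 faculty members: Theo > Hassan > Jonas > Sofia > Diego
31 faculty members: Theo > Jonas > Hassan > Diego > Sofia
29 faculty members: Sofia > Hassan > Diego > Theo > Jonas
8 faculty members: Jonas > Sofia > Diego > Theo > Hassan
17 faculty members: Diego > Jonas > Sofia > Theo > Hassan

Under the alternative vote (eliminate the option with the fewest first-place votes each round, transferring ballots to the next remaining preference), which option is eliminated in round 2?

Round 1: Sofia 29, Jonas 43, Theo 62, Hassan 34, Diego 33. Eliminate Sofia.
Round 2: Jonas 43, Theo 62, Hassan 63, Diego 33. Eliminate Diego.

Diego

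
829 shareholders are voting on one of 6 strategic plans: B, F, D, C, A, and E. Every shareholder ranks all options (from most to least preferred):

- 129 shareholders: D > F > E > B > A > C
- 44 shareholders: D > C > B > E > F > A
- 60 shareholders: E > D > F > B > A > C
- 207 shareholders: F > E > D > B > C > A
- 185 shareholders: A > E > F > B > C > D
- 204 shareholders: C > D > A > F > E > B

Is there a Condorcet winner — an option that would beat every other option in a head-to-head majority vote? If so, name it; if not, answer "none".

none

Checking pairwise contests:
F beats B 785–44.
D beats F 437–392.
E beats D 452–377.
B beats C 581–248.
B beats A 440–389.
F beats E 540–289.
Every option loses at least one head-to-head, so there is no Condorcet winner.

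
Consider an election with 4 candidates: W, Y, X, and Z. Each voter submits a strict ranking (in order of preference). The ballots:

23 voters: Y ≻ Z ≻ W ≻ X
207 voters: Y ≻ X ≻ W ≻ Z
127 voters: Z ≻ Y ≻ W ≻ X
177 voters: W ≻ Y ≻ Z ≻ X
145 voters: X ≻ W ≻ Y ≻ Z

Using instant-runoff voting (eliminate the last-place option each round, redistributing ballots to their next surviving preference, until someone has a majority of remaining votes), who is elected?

Round 1: W 177, Y 230, X 145, Z 127. Eliminate Z.
Round 2: W 177, Y 357, X 145. Y has a majority.

Y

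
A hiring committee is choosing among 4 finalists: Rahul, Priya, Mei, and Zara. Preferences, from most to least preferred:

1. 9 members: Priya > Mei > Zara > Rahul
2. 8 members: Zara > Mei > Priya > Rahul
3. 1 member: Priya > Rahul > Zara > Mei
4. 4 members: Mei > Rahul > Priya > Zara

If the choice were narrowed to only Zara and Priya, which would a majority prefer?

Priya

Voters preferring Zara to Priya: 8; preferring Priya to Zara: 14.
Priya wins the head-to-head.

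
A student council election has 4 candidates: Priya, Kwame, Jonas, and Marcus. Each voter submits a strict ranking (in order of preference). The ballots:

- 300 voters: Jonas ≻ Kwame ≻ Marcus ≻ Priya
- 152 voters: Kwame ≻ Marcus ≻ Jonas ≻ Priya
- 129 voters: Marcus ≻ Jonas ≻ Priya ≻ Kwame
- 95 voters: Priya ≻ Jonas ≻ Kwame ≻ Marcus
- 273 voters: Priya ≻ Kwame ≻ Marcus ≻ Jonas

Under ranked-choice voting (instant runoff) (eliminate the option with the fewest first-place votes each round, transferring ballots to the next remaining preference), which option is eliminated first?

Round 1: Priya 368, Kwame 152, Jonas 300, Marcus 129. Eliminate Marcus.

Marcus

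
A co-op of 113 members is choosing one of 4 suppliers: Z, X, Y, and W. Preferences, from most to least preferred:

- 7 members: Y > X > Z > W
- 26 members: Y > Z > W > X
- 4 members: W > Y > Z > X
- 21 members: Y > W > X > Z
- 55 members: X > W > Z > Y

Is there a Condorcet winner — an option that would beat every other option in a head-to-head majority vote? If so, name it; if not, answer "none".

Checking pairwise contests:
X beats Z 83–30.
Y beats X 58–55.
W beats Y 59–54.
X beats W 62–51.
Every option loses at least one head-to-head, so there is no Condorcet winner.

none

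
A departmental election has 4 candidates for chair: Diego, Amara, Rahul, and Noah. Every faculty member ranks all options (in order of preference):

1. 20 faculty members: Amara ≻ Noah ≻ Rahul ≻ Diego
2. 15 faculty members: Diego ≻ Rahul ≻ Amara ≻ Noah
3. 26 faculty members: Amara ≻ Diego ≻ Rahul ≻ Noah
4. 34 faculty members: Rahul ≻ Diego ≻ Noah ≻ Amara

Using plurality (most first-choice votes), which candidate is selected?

Amara

First-place votes: Diego 15, Amara 46, Rahul 34, Noah 0.
Amara has the most first-place votes.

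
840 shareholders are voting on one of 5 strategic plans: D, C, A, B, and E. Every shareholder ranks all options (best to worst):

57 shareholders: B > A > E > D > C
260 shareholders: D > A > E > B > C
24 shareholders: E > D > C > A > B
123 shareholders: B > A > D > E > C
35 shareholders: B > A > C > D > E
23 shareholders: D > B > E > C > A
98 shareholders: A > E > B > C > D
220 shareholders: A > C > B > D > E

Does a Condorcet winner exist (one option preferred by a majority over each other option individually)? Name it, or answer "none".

A vs D: 533–307 for A.
A vs C: 793–47 for A.
A vs B: 602–238 for A.
A vs E: 793–47 for A.
A beats every other option head-to-head.

A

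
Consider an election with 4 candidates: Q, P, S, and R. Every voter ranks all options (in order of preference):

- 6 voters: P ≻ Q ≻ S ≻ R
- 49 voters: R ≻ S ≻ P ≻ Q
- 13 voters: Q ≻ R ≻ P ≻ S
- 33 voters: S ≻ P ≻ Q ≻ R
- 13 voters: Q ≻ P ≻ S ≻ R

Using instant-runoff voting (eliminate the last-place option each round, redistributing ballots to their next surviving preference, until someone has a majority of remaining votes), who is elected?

R

Round 1: Q 26, P 6, S 33, R 49. Eliminate P.
Round 2: Q 32, S 33, R 49. Eliminate Q.
Round 3: S 52, R 62. R has a majority.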